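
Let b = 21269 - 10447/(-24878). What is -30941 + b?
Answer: -240609569/24878 ≈ -9671.6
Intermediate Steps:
b = 529140629/24878 (b = 21269 - 10447*(-1/24878) = 21269 + 10447/24878 = 529140629/24878 ≈ 21269.)
-30941 + b = -30941 + 529140629/24878 = -240609569/24878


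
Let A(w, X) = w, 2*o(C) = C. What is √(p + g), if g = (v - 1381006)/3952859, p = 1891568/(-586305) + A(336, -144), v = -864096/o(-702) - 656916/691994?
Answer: 8*√62715141799002861394635728734099155510/3474796311442222065 ≈ 18.233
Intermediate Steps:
o(C) = C/2
v = 99619778318/40481649 (v = -864096/((½)*(-702)) - 656916/691994 = -864096/(-351) - 656916*1/691994 = -864096*(-1/351) - 328458/345997 = 288032/117 - 328458/345997 = 99619778318/40481649 ≈ 2460.9)
p = 195106912/586305 (p = 1891568/(-586305) + 336 = 1891568*(-1/586305) + 336 = -1891568/586305 + 336 = 195106912/586305 ≈ 332.77)
g = -55805780380576/160018250584491 (g = (99619778318/40481649 - 1381006)/3952859 = -55805780380576/40481649*1/3952859 = -55805780380576/160018250584491 ≈ -0.34875)
√(p + g) = √(195106912/586305 - 55805780380576/160018250584491) = √(3465327503012911165568/10424388934326666195) = 8*√62715141799002861394635728734099155510/3474796311442222065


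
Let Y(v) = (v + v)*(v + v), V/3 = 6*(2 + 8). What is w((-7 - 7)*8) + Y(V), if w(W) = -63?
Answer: 129537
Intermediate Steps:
V = 180 (V = 3*(6*(2 + 8)) = 3*(6*10) = 3*60 = 180)
Y(v) = 4*v² (Y(v) = (2*v)*(2*v) = 4*v²)
w((-7 - 7)*8) + Y(V) = -63 + 4*180² = -63 + 4*32400 = -63 + 129600 = 129537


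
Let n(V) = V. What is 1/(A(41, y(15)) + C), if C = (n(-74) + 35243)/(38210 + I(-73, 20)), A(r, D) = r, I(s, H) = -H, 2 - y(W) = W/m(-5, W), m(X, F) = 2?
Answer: 670/28087 ≈ 0.023854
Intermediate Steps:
y(W) = 2 - W/2
C = 617/670 (C = (-74 + 35243)/(38210 - 1*20) = 35169/(38210 - 20) = 35169/38190 = 35169*(1/38190) = 617/670 ≈ 0.92090)
1/(A(41, y(15)) + C) = 1/(41 + 617/670) = 1/(28087/670) = 670/28087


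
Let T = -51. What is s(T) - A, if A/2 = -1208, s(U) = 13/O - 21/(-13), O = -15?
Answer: 471266/195 ≈ 2416.8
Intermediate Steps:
s(U) = 146/195 (s(U) = 13/(-15) - 21/(-13) = 13*(-1/15) - 21*(-1/13) = -13/15 + 21/13 = 146/195)
A = -2416 (A = 2*(-1208) = -2416)
s(T) - A = 146/195 - 1*(-2416) = 146/195 + 2416 = 471266/195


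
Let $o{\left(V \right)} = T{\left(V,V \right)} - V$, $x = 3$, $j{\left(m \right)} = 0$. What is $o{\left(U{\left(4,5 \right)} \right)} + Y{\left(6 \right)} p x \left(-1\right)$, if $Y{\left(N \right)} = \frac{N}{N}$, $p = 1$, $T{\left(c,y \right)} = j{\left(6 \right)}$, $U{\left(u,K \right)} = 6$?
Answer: $-9$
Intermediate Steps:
$T{\left(c,y \right)} = 0$
$Y{\left(N \right)} = 1$
$o{\left(V \right)} = - V$ ($o{\left(V \right)} = 0 - V = - V$)
$o{\left(U{\left(4,5 \right)} \right)} + Y{\left(6 \right)} p x \left(-1\right) = \left(-1\right) 6 + 1 \cdot 1 \cdot 3 \left(-1\right) = -6 + 1 \cdot 3 \left(-1\right) = -6 + 1 \left(-3\right) = -6 - 3 = -9$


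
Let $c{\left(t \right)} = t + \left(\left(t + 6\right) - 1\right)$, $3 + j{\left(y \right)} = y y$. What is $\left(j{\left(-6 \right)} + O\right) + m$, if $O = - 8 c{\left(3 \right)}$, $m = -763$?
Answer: $-818$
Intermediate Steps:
$j{\left(y \right)} = -3 + y^{2}$ ($j{\left(y \right)} = -3 + y y = -3 + y^{2}$)
$c{\left(t \right)} = 5 + 2 t$ ($c{\left(t \right)} = t + \left(\left(6 + t\right) - 1\right) = t + \left(5 + t\right) = 5 + 2 t$)
$O = -88$ ($O = - 8 \left(5 + 2 \cdot 3\right) = - 8 \left(5 + 6\right) = \left(-8\right) 11 = -88$)
$\left(j{\left(-6 \right)} + O\right) + m = \left(\left(-3 + \left(-6\right)^{2}\right) - 88\right) - 763 = \left(\left(-3 + 36\right) - 88\right) - 763 = \left(33 - 88\right) - 763 = -55 - 763 = -818$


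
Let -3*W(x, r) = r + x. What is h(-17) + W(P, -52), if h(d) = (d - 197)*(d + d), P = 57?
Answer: 21823/3 ≈ 7274.3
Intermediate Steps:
W(x, r) = -r/3 - x/3 (W(x, r) = -(r + x)/3 = -r/3 - x/3)
h(d) = 2*d*(-197 + d) (h(d) = (-197 + d)*(2*d) = 2*d*(-197 + d))
h(-17) + W(P, -52) = 2*(-17)*(-197 - 17) + (-⅓*(-52) - ⅓*57) = 2*(-17)*(-214) + (52/3 - 19) = 7276 - 5/3 = 21823/3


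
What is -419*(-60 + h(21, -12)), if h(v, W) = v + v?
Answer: 7542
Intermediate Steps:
h(v, W) = 2*v
-419*(-60 + h(21, -12)) = -419*(-60 + 2*21) = -419*(-60 + 42) = -419*(-18) = 7542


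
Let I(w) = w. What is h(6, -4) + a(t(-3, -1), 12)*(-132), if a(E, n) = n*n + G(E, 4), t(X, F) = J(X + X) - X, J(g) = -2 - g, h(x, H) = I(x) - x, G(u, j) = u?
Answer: -19932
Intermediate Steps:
h(x, H) = 0 (h(x, H) = x - x = 0)
t(X, F) = -2 - 3*X (t(X, F) = (-2 - (X + X)) - X = (-2 - 2*X) - X = -2 - 3*X)
a(E, n) = E + n**2 (a(E, n) = n*n + E = n**2 + E = E + n**2)
h(6, -4) + a(t(-3, -1), 12)*(-132) = 0 + ((-2 - 3*(-3)) + 12**2)*(-132) = 0 + ((-2 + 9) + 144)*(-132) = 0 + (7 + 144)*(-132) = 0 + 151*(-132) = 0 - 19932 = -19932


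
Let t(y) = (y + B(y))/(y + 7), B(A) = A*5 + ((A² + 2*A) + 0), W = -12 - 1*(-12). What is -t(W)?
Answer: 0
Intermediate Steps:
W = 0 (W = -12 + 12 = 0)
B(A) = A² + 7*A (B(A) = 5*A + (A² + 2*A) = A² + 7*A)
t(y) = (y + y*(7 + y))/(7 + y) (t(y) = (y + y*(7 + y))/(y + 7) = (y + y*(7 + y))/(7 + y))
-t(W) = -0*(8 + 0)/(7 + 0) = -0*8/7 = -1*0 = 0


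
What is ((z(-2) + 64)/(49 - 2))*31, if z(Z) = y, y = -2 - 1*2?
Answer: 1860/47 ≈ 39.574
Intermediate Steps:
y = -4 (y = -2 - 2 = -4)
z(Z) = -4
((z(-2) + 64)/(49 - 2))*31 = ((-4 + 64)/(49 - 2))*31 = (60/47)*31 = 1860/47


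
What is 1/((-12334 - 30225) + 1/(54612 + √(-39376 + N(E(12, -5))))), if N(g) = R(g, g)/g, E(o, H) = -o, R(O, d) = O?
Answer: 3*(-25*√7 + 18204*I)/(-2324232107*I + 3191925*√7) ≈ -2.3497e-5 + 2.7756e-17*I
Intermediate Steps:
N(g) = 1 (N(g) = g/g = 1)
1/((-12334 - 30225) + 1/(54612 + √(-39376 + N(E(12, -5))))) = 1/((-12334 - 30225) + 1/(54612 + √(-39376 + 1))) = 1/(-42559 + 1/(54612 + √(-39375))) = 1/(-42559 + 1/(54612 + 75*I*√7))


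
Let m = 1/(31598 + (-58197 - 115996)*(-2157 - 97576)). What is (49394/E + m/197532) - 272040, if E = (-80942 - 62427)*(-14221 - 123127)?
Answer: -4595769126107243504637933010493/16893725651189603394625332 ≈ -2.7204e+5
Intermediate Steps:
E = 19691445412 (E = -143369*(-137348) = 19691445412)
m = 1/17372822067 (m = 1/(31598 - 174193*(-99733)) = 1/(31598 + 17372790469) = 1/17372822067 ≈ 5.7561e-11)
(49394/E + m/197532) - 272040 = (49394/19691445412 + (1/17372822067)/197532) - 272040 = (49394*(1/19691445412) + (1/17372822067)*(1/197532)) - 272040 = (24697/9845722706 + 1/3431688288538644) - 272040 = 42376202835942306787/16893725651189603394625332 - 272040 = -4595769126107243504637933010493/16893725651189603394625332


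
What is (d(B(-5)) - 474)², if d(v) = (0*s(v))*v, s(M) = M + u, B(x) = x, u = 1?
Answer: 224676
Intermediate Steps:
s(M) = 1 + M (s(M) = M + 1 = 1 + M)
d(v) = 0 (d(v) = (0*(1 + v))*v = 0*v = 0)
(d(B(-5)) - 474)² = (0 - 474)² = (-474)² = 224676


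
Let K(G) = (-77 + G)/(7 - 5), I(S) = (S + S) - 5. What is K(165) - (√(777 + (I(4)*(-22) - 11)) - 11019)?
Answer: 11063 - 10*√7 ≈ 11037.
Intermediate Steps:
I(S) = -5 + 2*S (I(S) = 2*S - 5 = -5 + 2*S)
K(G) = -77/2 + G/2 (K(G) = (-77 + G)/2 = (-77 + G)*(½) = -77/2 + G/2)
K(165) - (√(777 + (I(4)*(-22) - 11)) - 11019) = (-77/2 + (½)*165) - (√(777 + ((-5 + 2*4)*(-22) - 11)) - 11019) = (-77/2 + 165/2) - (√(777 + ((-5 + 8)*(-22) - 11)) - 11019) = 44 - (√(777 + (3*(-22) - 11)) - 11019) = 44 - (√(777 + (-66 - 11)) - 11019) = 44 - (√(777 - 77) - 11019) = 44 - (√700 - 11019) = 44 - (10*√7 - 11019) = 44 - (-11019 + 10*√7) = 44 + (11019 - 10*√7) = 11063 - 10*√7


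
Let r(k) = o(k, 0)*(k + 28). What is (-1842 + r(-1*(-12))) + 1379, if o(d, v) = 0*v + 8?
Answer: -143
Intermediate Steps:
o(d, v) = 8 (o(d, v) = 0 + 8 = 8)
r(k) = 224 + 8*k (r(k) = 8*(k + 28) = 8*(28 + k) = 224 + 8*k)
(-1842 + r(-1*(-12))) + 1379 = (-1842 + (224 + 8*(-1*(-12)))) + 1379 = (-1842 + (224 + 8*12)) + 1379 = (-1842 + (224 + 96)) + 1379 = (-1842 + 320) + 1379 = -1522 + 1379 = -143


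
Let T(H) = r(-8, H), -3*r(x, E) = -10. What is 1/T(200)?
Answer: 3/10 ≈ 0.30000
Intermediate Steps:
r(x, E) = 10/3 (r(x, E) = -1/3*(-10) = 10/3)
T(H) = 10/3
1/T(200) = 1/(10/3) = 3/10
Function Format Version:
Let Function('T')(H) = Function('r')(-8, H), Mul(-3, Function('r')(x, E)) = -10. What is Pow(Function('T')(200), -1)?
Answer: Rational(3, 10) ≈ 0.30000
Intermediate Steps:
Function('r')(x, E) = Rational(10, 3) (Function('r')(x, E) = Mul(Rational(-1, 3), -10) = Rational(10, 3))
Function('T')(H) = Rational(10, 3)
Pow(Function('T')(200), -1) = Pow(Rational(10, 3), -1) = Rational(3, 10)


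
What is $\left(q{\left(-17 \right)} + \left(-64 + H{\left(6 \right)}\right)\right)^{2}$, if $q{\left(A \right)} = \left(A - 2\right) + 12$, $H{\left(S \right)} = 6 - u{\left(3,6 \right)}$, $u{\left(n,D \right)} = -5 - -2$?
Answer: $3844$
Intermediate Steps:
$u{\left(n,D \right)} = -3$ ($u{\left(n,D \right)} = -5 + 2 = -3$)
$H{\left(S \right)} = 9$ ($H{\left(S \right)} = 6 - -3 = 6 + 3 = 9$)
$q{\left(A \right)} = 10 + A$ ($q{\left(A \right)} = \left(-2 + A\right) + 12 = 10 + A$)
$\left(q{\left(-17 \right)} + \left(-64 + H{\left(6 \right)}\right)\right)^{2} = \left(\left(10 - 17\right) + \left(-64 + 9\right)\right)^{2} = \left(-7 - 55\right)^{2} = \left(-62\right)^{2} = 3844$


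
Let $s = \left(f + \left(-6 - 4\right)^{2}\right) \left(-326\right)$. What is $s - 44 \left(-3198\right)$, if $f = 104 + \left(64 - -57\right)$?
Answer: $34762$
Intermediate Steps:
$f = 225$ ($f = 104 + \left(64 + 57\right) = 104 + 121 = 225$)
$s = -105950$ ($s = \left(225 + \left(-6 - 4\right)^{2}\right) \left(-326\right) = \left(225 + \left(-10\right)^{2}\right) \left(-326\right) = \left(225 + 100\right) \left(-326\right) = 325 \left(-326\right) = -105950$)
$s - 44 \left(-3198\right) = -105950 - 44 \left(-3198\right) = -105950 - -140712 = -105950 + 140712 = 34762$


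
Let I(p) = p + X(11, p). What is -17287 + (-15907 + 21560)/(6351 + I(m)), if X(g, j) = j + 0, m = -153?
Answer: -104494262/6045 ≈ -17286.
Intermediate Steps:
X(g, j) = j
I(p) = 2*p (I(p) = p + p = 2*p)
-17287 + (-15907 + 21560)/(6351 + I(m)) = -17287 + (-15907 + 21560)/(6351 + 2*(-153)) = -17287 + 5653/(6351 - 306) = -17287 + 5653/6045 = -104494262/6045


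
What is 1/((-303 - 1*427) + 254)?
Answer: -1/476 ≈ -0.0021008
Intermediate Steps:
1/((-303 - 1*427) + 254) = 1/((-303 - 427) + 254) = 1/(-730 + 254) = 1/(-476) = -1/476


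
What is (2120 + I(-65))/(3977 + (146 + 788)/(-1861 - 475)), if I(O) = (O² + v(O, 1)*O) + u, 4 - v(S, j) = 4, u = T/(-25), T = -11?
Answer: 185286848/116116725 ≈ 1.5957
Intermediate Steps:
u = 11/25 (u = -11/(-25) = -11*(-1/25) = 11/25 ≈ 0.44000)
v(S, j) = 0 (v(S, j) = 4 - 1*4 = 4 - 4 = 0)
I(O) = 11/25 + O² (I(O) = (O² + 0*O) + 11/25 = (O² + 0) + 11/25 = O² + 11/25 = 11/25 + O²)
(2120 + I(-65))/(3977 + (146 + 788)/(-1861 - 475)) = (2120 + (11/25 + (-65)²))/(3977 + (146 + 788)/(-1861 - 475)) = (2120 + (11/25 + 4225))/(3977 + 934/(-2336)) = (2120 + 105636/25)/(3977 + 934*(-1/2336)) = 158636/(25*(3977 - 467/1168)) = 158636/(25*(4644669/1168)) = (158636/25)*(1168/4644669) = 185286848/116116725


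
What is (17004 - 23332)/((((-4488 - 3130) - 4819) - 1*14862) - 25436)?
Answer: 6328/52735 ≈ 0.12000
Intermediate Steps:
(17004 - 23332)/((((-4488 - 3130) - 4819) - 1*14862) - 25436) = -6328/(((-7618 - 4819) - 14862) - 25436) = -6328/((-12437 - 14862) - 25436) = -6328/(-27299 - 25436) = -6328/(-52735) = -6328*(-1/52735) = 6328/52735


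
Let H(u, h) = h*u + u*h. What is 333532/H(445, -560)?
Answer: -83383/124600 ≈ -0.66921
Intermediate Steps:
H(u, h) = 2*h*u (H(u, h) = h*u + h*u = 2*h*u)
333532/H(445, -560) = 333532/((2*(-560)*445)) = 333532/(-498400) = 333532*(-1/498400) = -83383/124600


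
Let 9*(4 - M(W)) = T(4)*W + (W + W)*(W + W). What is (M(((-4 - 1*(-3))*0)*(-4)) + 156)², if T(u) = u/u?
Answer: 25600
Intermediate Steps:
T(u) = 1
M(W) = 4 - 4*W²/9 - W/9 (M(W) = 4 - (1*W + (W + W)*(W + W))/9 = 4 - (W + (2*W)*(2*W))/9 = 4 - (W + 4*W²)/9 = 4 + (-4*W²/9 - W/9) = 4 - 4*W²/9 - W/9)
(M(((-4 - 1*(-3))*0)*(-4)) + 156)² = ((4 - 4*(((-4 - 1*(-3))*0)*(-4))²/9 - (-4 - 1*(-3))*0*(-4)/9) + 156)² = ((4 - 4*(((-4 + 3)*0)*(-4))²/9 - (-4 + 3)*0*(-4)/9) + 156)² = ((4 - 4*(-1*0*(-4))²/9 - (-1*0)*(-4)/9) + 156)² = ((4 - 4*(0*(-4))²/9 - 0*(-4)) + 156)² = ((4 - 4/9*0² - ⅑*0) + 156)² = ((4 - 4/9*0 + 0) + 156)² = ((4 + 0 + 0) + 156)² = (4 + 156)² = 160² = 25600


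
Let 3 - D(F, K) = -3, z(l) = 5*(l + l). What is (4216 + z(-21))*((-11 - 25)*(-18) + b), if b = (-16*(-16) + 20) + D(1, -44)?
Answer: 3725580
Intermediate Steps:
z(l) = 10*l (z(l) = 5*(2*l) = 10*l)
D(F, K) = 6 (D(F, K) = 3 - 1*(-3) = 3 + 3 = 6)
b = 282 (b = (-16*(-16) + 20) + 6 = (256 + 20) + 6 = 276 + 6 = 282)
(4216 + z(-21))*((-11 - 25)*(-18) + b) = (4216 + 10*(-21))*((-11 - 25)*(-18) + 282) = (4216 - 210)*(-36*(-18) + 282) = 4006*(648 + 282) = 4006*930 = 3725580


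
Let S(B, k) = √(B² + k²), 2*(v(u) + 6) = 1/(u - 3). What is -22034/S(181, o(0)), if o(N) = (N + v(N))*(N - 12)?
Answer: -22034*√38237/38237 ≈ -112.68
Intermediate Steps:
v(u) = -6 + 1/(2*(-3 + u)) (v(u) = -6 + 1/(2*(u - 3)) = -6 + 1/(2*(-3 + u)))
o(N) = (-12 + N)*(N + (37 - 12*N)/(2*(-3 + N))) (o(N) = (N + (37 - 12*N)/(2*(-3 + N)))*(N - 12) = (N + (37 - 12*N)/(2*(-3 + N)))*(-12 + N) = (-12 + N)*(N + (37 - 12*N)/(2*(-3 + N))))
-22034/S(181, o(0)) = -22034/√(181² + ((-222 + 0³ - 21*0² + (253/2)*0)/(-3 + 0))²) = -22034/√(32761 + ((-222 + 0 - 21*0 + 0)/(-3))²) = -22034/√(32761 + (-(-222 + 0 + 0 + 0)/3)²) = -22034/√(32761 + (-⅓*(-222))²) = -22034/√(32761 + 74²) = -22034/√(32761 + 5476) = -22034*√38237/38237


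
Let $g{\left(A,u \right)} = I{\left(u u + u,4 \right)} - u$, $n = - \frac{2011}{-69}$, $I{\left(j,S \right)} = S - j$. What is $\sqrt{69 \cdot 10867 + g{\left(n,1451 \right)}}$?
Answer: $14 i \sqrt{6931} \approx 1165.5 i$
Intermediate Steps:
$n = \frac{2011}{69}$ ($n = \left(-2011\right) \left(- \frac{1}{69}\right) = \frac{2011}{69} \approx 29.145$)
$g{\left(A,u \right)} = 4 - u^{2} - 2 u$ ($g{\left(A,u \right)} = \left(4 - \left(u u + u\right)\right) - u = \left(4 - \left(u^{2} + u\right)\right) - u = \left(4 - \left(u + u^{2}\right)\right) - u = \left(4 - u - u^{2}\right) - u = 4 - u^{2} - 2 u$)
$\sqrt{69 \cdot 10867 + g{\left(n,1451 \right)}} = \sqrt{69 \cdot 10867 - \left(1447 + 1451 \left(1 + 1451\right)\right)} = \sqrt{749823 - \left(1447 + 2106852\right)} = \sqrt{749823 - 2108299} = \sqrt{-1358476} = 14 i \sqrt{6931}$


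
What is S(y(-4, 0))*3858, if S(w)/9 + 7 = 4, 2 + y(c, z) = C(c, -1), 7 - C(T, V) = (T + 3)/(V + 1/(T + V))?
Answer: -104166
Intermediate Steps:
C(T, V) = 7 - (3 + T)/(V + 1/(T + V)) (C(T, V) = 7 - (T + 3)/(V + 1/(T + V)) = 7 - (3 + T)/(V + 1/(T + V)))
y(c, z) = -2 + (17 - c² - 9*c)/(2 - c) (y(c, z) = -2 + (7 - c² - 3*c - 3*(-1) + 7*(-1)² + 6*c*(-1))/(1 + (-1)² + c*(-1)) = -2 + (7 - c² - 3*c + 3 + 7*1 - 6*c)/(1 + 1 - c) = -2 + (7 - c² - 3*c + 3 + 7 - 6*c)/(2 - c) = -2 + (17 - c² - 9*c)/(2 - c))
S(w) = -27 (S(w) = -63 + 9*4 = -63 + 36 = -27)
S(y(-4, 0))*3858 = -27*3858 = -104166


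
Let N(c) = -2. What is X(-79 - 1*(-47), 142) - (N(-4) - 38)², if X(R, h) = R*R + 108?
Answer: -468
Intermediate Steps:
X(R, h) = 108 + R² (X(R, h) = R² + 108 = 108 + R²)
X(-79 - 1*(-47), 142) - (N(-4) - 38)² = (108 + (-79 - 1*(-47))²) - (-2 - 38)² = (108 + (-79 + 47)²) - 1*(-40)² = (108 + (-32)²) - 1*1600 = (108 + 1024) - 1600 = 1132 - 1600 = -468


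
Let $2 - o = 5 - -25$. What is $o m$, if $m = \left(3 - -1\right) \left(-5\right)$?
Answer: $560$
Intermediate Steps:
$m = -20$ ($m = \left(3 + \left(-3 + 4\right)\right) \left(-5\right) = \left(3 + 1\right) \left(-5\right) = 4 \left(-5\right) = -20$)
$o = -28$ ($o = 2 - \left(5 - -25\right) = 2 - \left(5 + 25\right) = 2 - 30 = -28$)
$o m = \left(-28\right) \left(-20\right) = 560$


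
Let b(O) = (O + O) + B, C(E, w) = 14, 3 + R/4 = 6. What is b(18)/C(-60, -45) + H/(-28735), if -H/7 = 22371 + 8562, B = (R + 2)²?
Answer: 692711/28735 ≈ 24.107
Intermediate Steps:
R = 12 (R = -12 + 4*6 = -12 + 24 = 12)
B = 196 (B = (12 + 2)² = 14² = 196)
H = -216531 (H = -7*(22371 + 8562) = -7*30933 = -216531)
b(O) = 196 + 2*O (b(O) = (O + O) + 196 = 2*O + 196 = 196 + 2*O)
b(18)/C(-60, -45) + H/(-28735) = (196 + 2*18)/14 - 216531/(-28735) = (196 + 36)*(1/14) - 216531*(-1/28735) = 232*(1/14) + 30933/4105 = 116/7 + 30933/4105 = 692711/28735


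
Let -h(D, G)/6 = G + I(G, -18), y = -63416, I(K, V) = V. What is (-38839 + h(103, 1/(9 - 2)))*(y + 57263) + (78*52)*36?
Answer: 238463133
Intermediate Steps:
h(D, G) = 108 - 6*G (h(D, G) = -6*(G - 18) = -6*(-18 + G) = 108 - 6*G)
(-38839 + h(103, 1/(9 - 2)))*(y + 57263) + (78*52)*36 = (-38839 + (108 - 6/(9 - 2)))*(-63416 + 57263) + (78*52)*36 = (-38839 + (108 - 6/7))*(-6153) + 4056*36 = (-38839 + (108 - 6*1/7))*(-6153) + 146016 = (-38839 + (108 - 6/7))*(-6153) + 146016 = (-38839 + 750/7)*(-6153) + 146016 = -271123/7*(-6153) + 146016 = 238317117 + 146016 = 238463133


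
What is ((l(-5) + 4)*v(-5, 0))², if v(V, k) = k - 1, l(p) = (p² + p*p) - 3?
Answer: 2601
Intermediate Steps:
l(p) = -3 + 2*p² (l(p) = (p² + p²) - 3 = 2*p² - 3 = -3 + 2*p²)
v(V, k) = -1 + k
((l(-5) + 4)*v(-5, 0))² = (((-3 + 2*(-5)²) + 4)*(-1 + 0))² = (((-3 + 2*25) + 4)*(-1))² = (((-3 + 50) + 4)*(-1))² = ((47 + 4)*(-1))² = (51*(-1))² = (-51)² = 2601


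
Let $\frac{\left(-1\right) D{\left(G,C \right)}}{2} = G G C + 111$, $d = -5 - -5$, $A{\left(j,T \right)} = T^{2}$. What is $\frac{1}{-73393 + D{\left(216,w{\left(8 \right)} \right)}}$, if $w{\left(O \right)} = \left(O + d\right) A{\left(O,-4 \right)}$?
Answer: $- \frac{1}{12017551} \approx -8.3212 \cdot 10^{-8}$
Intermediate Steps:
$d = 0$ ($d = -5 + 5 = 0$)
$w{\left(O \right)} = 16 O$ ($w{\left(O \right)} = \left(O + 0\right) \left(-4\right)^{2} = O 16 = 16 O$)
$D{\left(G,C \right)} = -222 - 2 C G^{2}$ ($D{\left(G,C \right)} = - 2 \left(G G C + 111\right) = - 2 \left(G^{2} C + 111\right) = - 2 \left(C G^{2} + 111\right) = - 2 \left(111 + C G^{2}\right) = -222 - 2 C G^{2}$)
$\frac{1}{-73393 + D{\left(216,w{\left(8 \right)} \right)}} = \frac{1}{-73393 - \left(222 + 2 \cdot 16 \cdot 8 \cdot 216^{2}\right)} = \frac{1}{-73393 - \left(222 + 256 \cdot 46656\right)} = \frac{1}{-73393 - 11944158} = \frac{1}{-12017551} = - \frac{1}{12017551}$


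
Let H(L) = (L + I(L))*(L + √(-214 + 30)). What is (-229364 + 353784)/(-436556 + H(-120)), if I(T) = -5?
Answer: -6556249690/22214042017 + 3888125*I*√46/22214042017 ≈ -0.29514 + 0.0011871*I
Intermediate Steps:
H(L) = (-5 + L)*(L + 2*I*√46) (H(L) = (L - 5)*(L + √(-214 + 30)) = (-5 + L)*(L + √(-184)) = (-5 + L)*(L + 2*I*√46))
(-229364 + 353784)/(-436556 + H(-120)) = (-229364 + 353784)/(-436556 + ((-120)² - 5*(-120) - 10*I*√46 + 2*I*(-120)*√46)) = 124420/(-436556 + (14400 + 600 - 10*I*√46 - 240*I*√46)) = 124420/(-436556 + (15000 - 250*I*√46)) = 124420/(-421556 - 250*I*√46)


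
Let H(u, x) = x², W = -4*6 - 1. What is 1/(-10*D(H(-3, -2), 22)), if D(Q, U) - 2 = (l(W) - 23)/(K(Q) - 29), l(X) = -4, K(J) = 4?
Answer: -5/154 ≈ -0.032468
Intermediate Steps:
W = -25 (W = -24 - 1 = -25)
D(Q, U) = 77/25 (D(Q, U) = 2 + (-4 - 23)/(4 - 29) = 2 - 27/(-25) = 2 - 27*(-1/25) = 2 + 27/25 = 77/25)
1/(-10*D(H(-3, -2), 22)) = 1/(-10*77/25) = 1/(-154/5) = -5/154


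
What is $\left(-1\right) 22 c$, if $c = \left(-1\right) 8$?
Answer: $176$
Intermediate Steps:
$c = -8$
$\left(-1\right) 22 c = \left(-1\right) 22 \left(-8\right) = \left(-22\right) \left(-8\right) = 176$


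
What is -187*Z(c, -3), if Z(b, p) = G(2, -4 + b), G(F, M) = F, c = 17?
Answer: -374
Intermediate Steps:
Z(b, p) = 2
-187*Z(c, -3) = -187*2 = -374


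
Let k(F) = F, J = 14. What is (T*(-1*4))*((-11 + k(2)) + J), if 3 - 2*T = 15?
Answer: 120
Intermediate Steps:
T = -6 (T = 3/2 - 1/2*15 = 3/2 - 15/2 = -6)
(T*(-1*4))*((-11 + k(2)) + J) = (-(-6)*4)*((-11 + 2) + 14) = (-6*(-4))*(-9 + 14) = 24*5 = 120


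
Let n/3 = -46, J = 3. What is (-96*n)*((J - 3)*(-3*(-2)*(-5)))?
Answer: 0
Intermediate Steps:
n = -138 (n = 3*(-46) = -138)
(-96*n)*((J - 3)*(-3*(-2)*(-5))) = (-96*(-138))*((3 - 3)*(-3*(-2)*(-5))) = 13248*(0*(6*(-5))) = 13248*(0*(-30)) = 13248*0 = 0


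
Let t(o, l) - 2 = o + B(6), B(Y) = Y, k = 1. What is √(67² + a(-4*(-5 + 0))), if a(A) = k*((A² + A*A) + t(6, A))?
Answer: √5303 ≈ 72.822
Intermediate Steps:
t(o, l) = 8 + o (t(o, l) = 2 + (o + 6) = 2 + (6 + o) = 8 + o)
a(A) = 14 + 2*A² (a(A) = 1*((A² + A*A) + (8 + 6)) = 1*((A² + A²) + 14) = 1*(2*A² + 14) = 1*(14 + 2*A²) = 14 + 2*A²)
√(67² + a(-4*(-5 + 0))) = √(67² + (14 + 2*(-4*(-5 + 0))²)) = √(4489 + (14 + 2*(-4*(-5))²)) = √(4489 + (14 + 2*20²)) = √(4489 + (14 + 2*400)) = √(4489 + (14 + 800)) = √(4489 + 814) = √5303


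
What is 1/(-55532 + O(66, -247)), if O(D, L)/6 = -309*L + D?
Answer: 1/402802 ≈ 2.4826e-6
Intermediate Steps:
O(D, L) = -1854*L + 6*D (O(D, L) = 6*(-309*L + D) = 6*(D - 309*L) = -1854*L + 6*D)
1/(-55532 + O(66, -247)) = 1/(-55532 + (-1854*(-247) + 6*66)) = 1/(-55532 + (457938 + 396)) = 1/(-55532 + 458334) = 1/402802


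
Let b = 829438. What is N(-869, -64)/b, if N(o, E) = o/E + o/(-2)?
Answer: 28677/53084032 ≈ 0.00054022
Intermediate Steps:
N(o, E) = -o/2 + o/E (N(o, E) = o/E + o*(-1/2) = o/E - o/2 = -o/2 + o/E)
N(-869, -64)/b = (-1/2*(-869) - 869/(-64))/829438 = (869/2 - 869*(-1/64))*(1/829438) = (869/2 + 869/64)*(1/829438) = (28677/64)*(1/829438) = 28677/53084032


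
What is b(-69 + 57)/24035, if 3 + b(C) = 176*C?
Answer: -423/4807 ≈ -0.087997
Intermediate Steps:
b(C) = -3 + 176*C
b(-69 + 57)/24035 = (-3 + 176*(-69 + 57))/24035 = (-3 + 176*(-12))*(1/24035) = (-3 - 2112)*(1/24035) = -2115*1/24035 = -423/4807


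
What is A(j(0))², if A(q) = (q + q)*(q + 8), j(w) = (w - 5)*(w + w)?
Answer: 0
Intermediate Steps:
j(w) = 2*w*(-5 + w) (j(w) = (-5 + w)*(2*w) = 2*w*(-5 + w))
A(q) = 2*q*(8 + q) (A(q) = (2*q)*(8 + q) = 2*q*(8 + q))
A(j(0))² = (2*(2*0*(-5 + 0))*(8 + 2*0*(-5 + 0)))² = (2*(2*0*(-5))*(8 + 2*0*(-5)))² = (2*0*(8 + 0))² = (2*0*8)² = 0² = 0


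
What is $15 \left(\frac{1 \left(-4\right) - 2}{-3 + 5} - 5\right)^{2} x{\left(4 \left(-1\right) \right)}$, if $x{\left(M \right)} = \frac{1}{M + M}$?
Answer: $-120$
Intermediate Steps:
$x{\left(M \right)} = \frac{1}{2 M}$
$15 \left(\frac{1 \left(-4\right) - 2}{-3 + 5} - 5\right)^{2} x{\left(4 \left(-1\right) \right)} = 15 \left(\frac{1 \left(-4\right) - 2}{-3 + 5} - 5\right)^{2} \frac{1}{2 \cdot 4 \left(-1\right)} = 15 \left(\frac{-4 - 2}{2} - 5\right)^{2} \frac{1}{2 \left(-4\right)} = 15 \left(\left(-6\right) \frac{1}{2} - 5\right)^{2} \cdot \frac{1}{2} \left(- \frac{1}{4}\right) = 15 \left(-3 - 5\right)^{2} \left(- \frac{1}{8}\right) = 15 \left(-8\right)^{2} \left(- \frac{1}{8}\right) = 15 \cdot 64 \left(- \frac{1}{8}\right) = 960 \left(- \frac{1}{8}\right) = -120$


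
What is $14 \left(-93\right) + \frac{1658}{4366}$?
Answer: $- \frac{2841437}{2183} \approx -1301.6$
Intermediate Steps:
$14 \left(-93\right) + \frac{1658}{4366} = -1302 + 1658 \cdot \frac{1}{4366} = -1302 + \frac{829}{2183} = - \frac{2841437}{2183}$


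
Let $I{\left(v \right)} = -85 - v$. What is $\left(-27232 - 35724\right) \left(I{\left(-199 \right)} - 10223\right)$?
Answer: $636422204$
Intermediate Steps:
$\left(-27232 - 35724\right) \left(I{\left(-199 \right)} - 10223\right) = \left(-27232 - 35724\right) \left(\left(-85 - -199\right) - 10223\right) = - 62956 \left(\left(-85 + 199\right) - 10223\right) = - 62956 \left(114 - 10223\right) = \left(-62956\right) \left(-10109\right) = 636422204$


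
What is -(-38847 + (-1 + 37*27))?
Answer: 37849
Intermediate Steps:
-(-38847 + (-1 + 37*27)) = -(-38847 + (-1 + 999)) = -(-38847 + 998) = -1*(-37849) = 37849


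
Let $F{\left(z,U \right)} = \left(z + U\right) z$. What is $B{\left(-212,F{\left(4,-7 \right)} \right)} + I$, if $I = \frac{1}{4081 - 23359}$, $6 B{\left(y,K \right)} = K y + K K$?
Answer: $\frac{8636543}{19278} \approx 448.0$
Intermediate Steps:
$F{\left(z,U \right)} = z \left(U + z\right)$ ($F{\left(z,U \right)} = \left(U + z\right) z = z \left(U + z\right)$)
$B{\left(y,K \right)} = \frac{K^{2}}{6} + \frac{K y}{6}$ ($B{\left(y,K \right)} = \frac{K y + K K}{6} = \frac{K y + K^{2}}{6} = \frac{K^{2} + K y}{6} = \frac{K^{2}}{6} + \frac{K y}{6}$)
$I = - \frac{1}{19278}$ ($I = \frac{1}{-19278} = - \frac{1}{19278} \approx -5.1873 \cdot 10^{-5}$)
$B{\left(-212,F{\left(4,-7 \right)} \right)} + I = \frac{4 \left(-7 + 4\right) \left(4 \left(-7 + 4\right) - 212\right)}{6} - \frac{1}{19278} = \frac{4 \left(-3\right) \left(4 \left(-3\right) - 212\right)}{6} - \frac{1}{19278} = \frac{1}{6} \left(-12\right) \left(-12 - 212\right) - \frac{1}{19278} = \frac{1}{6} \left(-12\right) \left(-224\right) - \frac{1}{19278} = 448 - \frac{1}{19278} = \frac{8636543}{19278}$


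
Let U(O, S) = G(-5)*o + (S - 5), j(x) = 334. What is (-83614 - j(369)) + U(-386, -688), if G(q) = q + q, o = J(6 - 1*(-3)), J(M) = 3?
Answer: -84671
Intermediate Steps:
o = 3
G(q) = 2*q
U(O, S) = -35 + S (U(O, S) = (2*(-5))*3 + (S - 5) = -10*3 + (-5 + S) = -30 + (-5 + S) = -35 + S)
(-83614 - j(369)) + U(-386, -688) = (-83614 - 1*334) + (-35 - 688) = (-83614 - 334) - 723 = -83948 - 723 = -84671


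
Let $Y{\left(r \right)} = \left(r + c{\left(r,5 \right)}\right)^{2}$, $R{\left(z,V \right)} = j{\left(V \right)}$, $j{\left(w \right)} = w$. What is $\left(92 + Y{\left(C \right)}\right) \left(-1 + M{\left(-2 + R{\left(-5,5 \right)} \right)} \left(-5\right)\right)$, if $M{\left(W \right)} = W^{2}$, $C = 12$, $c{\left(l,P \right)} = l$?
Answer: $-30728$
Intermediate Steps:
$R{\left(z,V \right)} = V$
$Y{\left(r \right)} = 4 r^{2}$ ($Y{\left(r \right)} = \left(r + r\right)^{2} = \left(2 r\right)^{2} = 4 r^{2}$)
$\left(92 + Y{\left(C \right)}\right) \left(-1 + M{\left(-2 + R{\left(-5,5 \right)} \right)} \left(-5\right)\right) = \left(92 + 4 \cdot 12^{2}\right) \left(-1 + \left(-2 + 5\right)^{2} \left(-5\right)\right) = \left(92 + 4 \cdot 144\right) \left(-1 + 3^{2} \left(-5\right)\right) = \left(92 + 576\right) \left(-1 + 9 \left(-5\right)\right) = 668 \left(-1 - 45\right) = 668 \left(-46\right) = -30728$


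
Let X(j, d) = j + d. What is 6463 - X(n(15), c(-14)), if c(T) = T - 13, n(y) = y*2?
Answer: 6460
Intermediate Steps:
n(y) = 2*y
c(T) = -13 + T
X(j, d) = d + j
6463 - X(n(15), c(-14)) = 6463 - ((-13 - 14) + 2*15) = 6463 - (-27 + 30) = 6463 - 1*3 = 6463 - 3 = 6460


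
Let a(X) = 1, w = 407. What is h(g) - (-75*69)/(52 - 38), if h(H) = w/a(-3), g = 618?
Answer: 10873/14 ≈ 776.64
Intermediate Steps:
h(H) = 407 (h(H) = 407/1 = 407*1 = 407)
h(g) - (-75*69)/(52 - 38) = 407 - (-75*69)/(52 - 38) = 407 - (-5175)/14 = 407 - 1*(-5175/14) = 407 + 5175/14 = 10873/14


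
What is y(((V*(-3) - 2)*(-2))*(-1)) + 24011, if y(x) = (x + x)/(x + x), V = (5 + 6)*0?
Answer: 24012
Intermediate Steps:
V = 0 (V = 11*0 = 0)
y(x) = 1 (y(x) = (2*x)/((2*x)) = (2*x)*(1/(2*x)) = 1)
y(((V*(-3) - 2)*(-2))*(-1)) + 24011 = 1 + 24011 = 24012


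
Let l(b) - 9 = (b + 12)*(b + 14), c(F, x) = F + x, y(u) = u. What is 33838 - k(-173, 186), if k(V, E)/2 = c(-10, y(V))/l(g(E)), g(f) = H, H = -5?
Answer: 406117/12 ≈ 33843.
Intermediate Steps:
g(f) = -5
l(b) = 9 + (12 + b)*(14 + b) (l(b) = 9 + (b + 12)*(b + 14) = 9 + (12 + b)*(14 + b))
k(V, E) = -5/18 + V/36 (k(V, E) = 2*((-10 + V)/(177 + (-5)² + 26*(-5))) = 2*((-10 + V)/(177 + 25 - 130)) = 2*((-10 + V)/72) = 2*((-10 + V)*(1/72)) = 2*(-5/36 + V/72) = -5/18 + V/36)
33838 - k(-173, 186) = 33838 - (-5/18 + (1/36)*(-173)) = 33838 - (-5/18 - 173/36) = 33838 - 1*(-61/12) = 33838 + 61/12 = 406117/12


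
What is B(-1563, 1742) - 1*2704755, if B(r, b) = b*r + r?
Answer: -5429064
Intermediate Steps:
B(r, b) = r + b*r
B(-1563, 1742) - 1*2704755 = -1563*(1 + 1742) - 1*2704755 = -1563*1743 - 2704755 = -2724309 - 2704755 = -5429064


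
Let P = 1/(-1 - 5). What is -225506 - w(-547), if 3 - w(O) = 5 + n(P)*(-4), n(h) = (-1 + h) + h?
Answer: -676496/3 ≈ -2.2550e+5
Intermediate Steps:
P = -⅙ (P = 1/(-6) = -⅙ ≈ -0.16667)
n(h) = -1 + 2*h
w(O) = -22/3 (w(O) = 3 - (5 + (-1 + 2*(-⅙))*(-4)) = 3 - (5 + (-1 - ⅓)*(-4)) = 3 - (5 - 4/3*(-4)) = 3 - (5 + 16/3) = 3 - 1*31/3 = 3 - 31/3 = -22/3)
-225506 - w(-547) = -225506 - 1*(-22/3) = -225506 + 22/3 = -676496/3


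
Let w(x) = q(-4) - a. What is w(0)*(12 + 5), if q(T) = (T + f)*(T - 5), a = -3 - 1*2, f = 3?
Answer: 238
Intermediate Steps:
a = -5 (a = -3 - 2 = -5)
q(T) = (-5 + T)*(3 + T) (q(T) = (T + 3)*(T - 5) = (3 + T)*(-5 + T) = (-5 + T)*(3 + T))
w(x) = 14 (w(x) = (-15 + (-4)**2 - 2*(-4)) - 1*(-5) = (-15 + 16 + 8) + 5 = 9 + 5 = 14)
w(0)*(12 + 5) = 14*(12 + 5) = 14*17 = 238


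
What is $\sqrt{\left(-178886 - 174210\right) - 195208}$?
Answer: $4 i \sqrt{34269} \approx 740.48 i$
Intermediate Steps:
$\sqrt{\left(-178886 - 174210\right) - 195208} = \sqrt{-353096 - 195208} = \sqrt{-548304} = 4 i \sqrt{34269}$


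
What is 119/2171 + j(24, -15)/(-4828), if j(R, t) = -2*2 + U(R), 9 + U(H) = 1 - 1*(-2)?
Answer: 298121/5240794 ≈ 0.056885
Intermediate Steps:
U(H) = -6 (U(H) = -9 + (1 - 1*(-2)) = -9 + (1 + 2) = -9 + 3 = -6)
j(R, t) = -10 (j(R, t) = -2*2 - 6 = -4 - 6 = -10)
119/2171 + j(24, -15)/(-4828) = 119/2171 - 10/(-4828) = 119*(1/2171) - 10*(-1/4828) = 119/2171 + 5/2414 = 298121/5240794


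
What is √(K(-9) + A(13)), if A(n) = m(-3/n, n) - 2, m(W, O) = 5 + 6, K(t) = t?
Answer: 0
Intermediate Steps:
m(W, O) = 11
A(n) = 9 (A(n) = 11 - 2 = 9)
√(K(-9) + A(13)) = √(-9 + 9) = √0 = 0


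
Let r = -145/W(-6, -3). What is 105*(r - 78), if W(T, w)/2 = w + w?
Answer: -27685/4 ≈ -6921.3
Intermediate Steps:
W(T, w) = 4*w (W(T, w) = 2*(w + w) = 2*(2*w) = 4*w)
r = 145/12 (r = -145/(4*(-3)) = -145/(-12) = -145*(-1/12) = 145/12 ≈ 12.083)
105*(r - 78) = 105*(145/12 - 78) = 105*(-791/12) = -27685/4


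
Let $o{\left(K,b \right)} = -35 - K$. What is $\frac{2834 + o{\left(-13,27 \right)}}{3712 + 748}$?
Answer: $\frac{703}{1115} \approx 0.63049$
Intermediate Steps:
$\frac{2834 + o{\left(-13,27 \right)}}{3712 + 748} = \frac{2834 - 22}{3712 + 748} = \frac{2834 + \left(-35 + 13\right)}{4460} = \left(2834 - 22\right) \frac{1}{4460} = 2812 \cdot \frac{1}{4460} = \frac{703}{1115}$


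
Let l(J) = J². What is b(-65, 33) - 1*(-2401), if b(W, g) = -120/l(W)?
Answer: 2028821/845 ≈ 2401.0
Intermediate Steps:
b(W, g) = -120/W²
b(-65, 33) - 1*(-2401) = -120/(-65)² - 1*(-2401) = -120*1/4225 + 2401 = -24/845 + 2401 = 2028821/845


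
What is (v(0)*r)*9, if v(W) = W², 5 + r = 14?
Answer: 0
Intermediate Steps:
r = 9 (r = -5 + 14 = 9)
(v(0)*r)*9 = (0²*9)*9 = (0*9)*9 = 0*9 = 0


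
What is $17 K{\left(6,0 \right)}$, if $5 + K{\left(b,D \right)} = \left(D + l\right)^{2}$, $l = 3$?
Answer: $68$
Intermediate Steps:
$K{\left(b,D \right)} = -5 + \left(3 + D\right)^{2}$ ($K{\left(b,D \right)} = -5 + \left(D + 3\right)^{2} = -5 + \left(3 + D\right)^{2}$)
$17 K{\left(6,0 \right)} = 17 \left(-5 + \left(3 + 0\right)^{2}\right) = 17 \left(-5 + 3^{2}\right) = 17 \left(-5 + 9\right) = 17 \cdot 4 = 68$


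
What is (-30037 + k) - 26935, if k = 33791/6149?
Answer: -350287037/6149 ≈ -56967.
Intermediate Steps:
k = 33791/6149 (k = 33791*(1/6149) = 33791/6149 ≈ 5.4954)
(-30037 + k) - 26935 = (-30037 + 33791/6149) - 26935 = -184663722/6149 - 26935 = -350287037/6149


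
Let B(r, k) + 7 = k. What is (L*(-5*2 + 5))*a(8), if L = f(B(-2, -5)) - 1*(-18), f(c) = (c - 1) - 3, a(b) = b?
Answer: -80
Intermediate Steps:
B(r, k) = -7 + k
f(c) = -4 + c (f(c) = (-1 + c) - 3 = -4 + c)
L = 2 (L = (-4 + (-7 - 5)) - 1*(-18) = (-4 - 12) + 18 = -16 + 18 = 2)
(L*(-5*2 + 5))*a(8) = (2*(-5*2 + 5))*8 = (2*(-10 + 5))*8 = (2*(-5))*8 = -10*8 = -80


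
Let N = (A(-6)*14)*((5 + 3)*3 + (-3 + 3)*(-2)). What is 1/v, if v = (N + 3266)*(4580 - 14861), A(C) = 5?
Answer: -1/50849826 ≈ -1.9666e-8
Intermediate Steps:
N = 1680 (N = (5*14)*((5 + 3)*3 + (-3 + 3)*(-2)) = 70*(8*3 + 0*(-2)) = 70*(24 + 0) = 70*24 = 1680)
v = -50849826 (v = (1680 + 3266)*(4580 - 14861) = 4946*(-10281) = -50849826)
1/v = 1/(-50849826) = -1/50849826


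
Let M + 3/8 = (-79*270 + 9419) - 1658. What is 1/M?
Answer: -8/108555 ≈ -7.3695e-5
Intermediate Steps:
M = -108555/8 (M = -3/8 + ((-79*270 + 9419) - 1658) = -3/8 + ((-21330 + 9419) - 1658) = -3/8 + (-11911 - 1658) = -3/8 - 13569 = -108555/8 ≈ -13569.)
1/M = 1/(-108555/8) = -8/108555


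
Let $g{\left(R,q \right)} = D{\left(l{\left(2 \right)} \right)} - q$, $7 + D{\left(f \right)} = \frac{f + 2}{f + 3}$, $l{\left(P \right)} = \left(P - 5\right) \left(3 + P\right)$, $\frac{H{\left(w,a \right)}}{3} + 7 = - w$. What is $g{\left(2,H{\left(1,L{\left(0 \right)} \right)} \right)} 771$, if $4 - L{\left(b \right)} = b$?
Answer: $\frac{55769}{4} \approx 13942.0$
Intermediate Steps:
$L{\left(b \right)} = 4 - b$
$H{\left(w,a \right)} = -21 - 3 w$ ($H{\left(w,a \right)} = -21 + 3 \left(- w\right) = -21 - 3 w$)
$l{\left(P \right)} = \left(-5 + P\right) \left(3 + P\right)$
$D{\left(f \right)} = -7 + \frac{2 + f}{3 + f}$ ($D{\left(f \right)} = -7 + \frac{f + 2}{f + 3} = -7 + \frac{2 + f}{3 + f}$)
$g{\left(R,q \right)} = - \frac{71}{12} - q$ ($g{\left(R,q \right)} = \frac{-19 - 6 \left(-15 + 2^{2} - 4\right)}{3 - \left(19 - 4\right)} - q = \frac{-19 - 6 \left(-15 + 4 - 4\right)}{3 - 15} - q = \frac{-19 - -90}{3 - 15} - q = \frac{-19 + 90}{-12} - q = \left(- \frac{1}{12}\right) 71 - q = - \frac{71}{12} - q$)
$g{\left(2,H{\left(1,L{\left(0 \right)} \right)} \right)} 771 = \left(- \frac{71}{12} - \left(-21 - 3\right)\right) 771 = \left(- \frac{71}{12} - -24\right) 771 = \left(- \frac{71}{12} + 24\right) 771 = \frac{217}{12} \cdot 771 = \frac{55769}{4}$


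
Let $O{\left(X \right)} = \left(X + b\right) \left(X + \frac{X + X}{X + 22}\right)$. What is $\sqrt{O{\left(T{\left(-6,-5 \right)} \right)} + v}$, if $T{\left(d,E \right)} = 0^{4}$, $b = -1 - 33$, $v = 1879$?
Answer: $\sqrt{1879} \approx 43.347$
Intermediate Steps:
$b = -34$
$T{\left(d,E \right)} = 0$
$O{\left(X \right)} = \left(-34 + X\right) \left(X + \frac{2 X}{22 + X}\right)$ ($O{\left(X \right)} = \left(X - 34\right) \left(X + \frac{X + X}{X + 22}\right) = \left(-34 + X\right) \left(X + \frac{2 X}{22 + X}\right)$)
$\sqrt{O{\left(T{\left(-6,-5 \right)} \right)} + v} = \sqrt{\frac{0 \left(-816 + 0^{2} - 0\right)}{22 + 0} + 1879} = \sqrt{\frac{0 \left(-816 + 0 + 0\right)}{22} + 1879} = \sqrt{0 \cdot \frac{1}{22} \left(-816\right) + 1879} = \sqrt{0 + 1879} = \sqrt{1879}$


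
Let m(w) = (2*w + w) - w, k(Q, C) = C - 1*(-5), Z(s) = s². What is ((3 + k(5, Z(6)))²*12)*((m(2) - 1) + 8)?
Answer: 255552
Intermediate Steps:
k(Q, C) = 5 + C (k(Q, C) = C + 5 = 5 + C)
m(w) = 2*w (m(w) = 3*w - w = 2*w)
((3 + k(5, Z(6)))²*12)*((m(2) - 1) + 8) = ((3 + (5 + 6²))²*12)*((2*2 - 1) + 8) = ((3 + (5 + 36))²*12)*((4 - 1) + 8) = ((3 + 41)²*12)*(3 + 8) = (44²*12)*11 = (1936*12)*11 = 23232*11 = 255552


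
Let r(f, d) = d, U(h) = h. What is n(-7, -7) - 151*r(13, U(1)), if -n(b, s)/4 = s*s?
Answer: -347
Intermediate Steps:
n(b, s) = -4*s² (n(b, s) = -4*s*s = -4*s²)
n(-7, -7) - 151*r(13, U(1)) = -4*(-7)² - 151*1 = -4*49 - 151 = -196 - 151 = -347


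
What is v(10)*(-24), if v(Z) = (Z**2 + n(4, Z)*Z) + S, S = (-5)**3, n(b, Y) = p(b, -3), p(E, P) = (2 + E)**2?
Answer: -8040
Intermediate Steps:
n(b, Y) = (2 + b)**2
S = -125
v(Z) = -125 + Z**2 + 36*Z (v(Z) = (Z**2 + (2 + 4)**2*Z) - 125 = (Z**2 + 6**2*Z) - 125 = (Z**2 + 36*Z) - 125 = -125 + Z**2 + 36*Z)
v(10)*(-24) = (-125 + 10**2 + 36*10)*(-24) = (-125 + 100 + 360)*(-24) = 335*(-24) = -8040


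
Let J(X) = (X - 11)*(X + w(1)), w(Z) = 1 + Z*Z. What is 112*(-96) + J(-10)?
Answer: -10584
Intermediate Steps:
w(Z) = 1 + Z²
J(X) = (-11 + X)*(2 + X) (J(X) = (X - 11)*(X + (1 + 1²)) = (-11 + X)*(X + (1 + 1)) = (-11 + X)*(X + 2) = (-11 + X)*(2 + X))
112*(-96) + J(-10) = 112*(-96) + (-22 + (-10)² - 9*(-10)) = -10752 + (-22 + 100 + 90) = -10752 + 168 = -10584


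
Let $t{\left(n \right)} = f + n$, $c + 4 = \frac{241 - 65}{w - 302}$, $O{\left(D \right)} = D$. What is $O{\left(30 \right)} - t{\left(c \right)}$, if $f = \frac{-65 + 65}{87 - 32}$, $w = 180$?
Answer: $\frac{2162}{61} \approx 35.443$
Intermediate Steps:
$f = 0$ ($f = \frac{0}{55} = 0 \cdot \frac{1}{55} = 0$)
$c = - \frac{332}{61}$ ($c = -4 + \frac{241 - 65}{180 - 302} = -4 + \frac{176}{-122} = -4 + 176 \left(- \frac{1}{122}\right) = -4 - \frac{88}{61} = - \frac{332}{61} \approx -5.4426$)
$t{\left(n \right)} = n$ ($t{\left(n \right)} = 0 + n = n$)
$O{\left(30 \right)} - t{\left(c \right)} = 30 - - \frac{332}{61} = 30 + \frac{332}{61} = \frac{2162}{61}$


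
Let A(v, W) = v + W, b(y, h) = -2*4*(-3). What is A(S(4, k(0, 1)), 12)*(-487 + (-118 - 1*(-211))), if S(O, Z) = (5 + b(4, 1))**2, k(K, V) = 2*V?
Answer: -336082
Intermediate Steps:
b(y, h) = 24 (b(y, h) = -8*(-3) = 24)
S(O, Z) = 841 (S(O, Z) = (5 + 24)**2 = 29**2 = 841)
A(v, W) = W + v
A(S(4, k(0, 1)), 12)*(-487 + (-118 - 1*(-211))) = (12 + 841)*(-487 + (-118 - 1*(-211))) = 853*(-487 + (-118 + 211)) = 853*(-487 + 93) = 853*(-394) = -336082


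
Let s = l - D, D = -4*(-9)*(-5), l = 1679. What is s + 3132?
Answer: 4991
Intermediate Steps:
D = -180 (D = 36*(-5) = -180)
s = 1859 (s = 1679 - 1*(-180) = 1679 + 180 = 1859)
s + 3132 = 1859 + 3132 = 4991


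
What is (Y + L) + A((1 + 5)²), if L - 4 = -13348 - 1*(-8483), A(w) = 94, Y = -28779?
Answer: -33546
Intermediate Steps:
L = -4861 (L = 4 + (-13348 - 1*(-8483)) = 4 + (-13348 + 8483) = 4 - 4865 = -4861)
(Y + L) + A((1 + 5)²) = (-28779 - 4861) + 94 = -33640 + 94 = -33546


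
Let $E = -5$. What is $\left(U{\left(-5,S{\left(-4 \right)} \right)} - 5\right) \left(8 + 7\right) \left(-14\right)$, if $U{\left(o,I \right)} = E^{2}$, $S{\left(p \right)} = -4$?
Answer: $-4200$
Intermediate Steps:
$U{\left(o,I \right)} = 25$ ($U{\left(o,I \right)} = \left(-5\right)^{2} = 25$)
$\left(U{\left(-5,S{\left(-4 \right)} \right)} - 5\right) \left(8 + 7\right) \left(-14\right) = \left(25 - 5\right) \left(8 + 7\right) \left(-14\right) = 20 \cdot 15 \left(-14\right) = 300 \left(-14\right) = -4200$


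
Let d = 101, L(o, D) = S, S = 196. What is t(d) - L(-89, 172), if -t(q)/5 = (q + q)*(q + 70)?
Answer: -172906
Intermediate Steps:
L(o, D) = 196
t(q) = -10*q*(70 + q) (t(q) = -5*(q + q)*(q + 70) = -5*2*q*(70 + q) = -10*q*(70 + q))
t(d) - L(-89, 172) = -10*101*(70 + 101) - 1*196 = -10*101*171 - 196 = -172710 - 196 = -172906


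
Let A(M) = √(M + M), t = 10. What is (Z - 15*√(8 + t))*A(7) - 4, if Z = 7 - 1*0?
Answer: -4 + √14*(7 - 45*√2) ≈ -215.93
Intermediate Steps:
Z = 7 (Z = 7 + 0 = 7)
A(M) = √2*√M (A(M) = √(2*M) = √2*√M)
(Z - 15*√(8 + t))*A(7) - 4 = (7 - 15*√(8 + 10))*(√2*√7) - 4 = (7 - 45*√2)*√14 - 4 = √14*(7 - 45*√2) - 4 = -4 + √14*(7 - 45*√2)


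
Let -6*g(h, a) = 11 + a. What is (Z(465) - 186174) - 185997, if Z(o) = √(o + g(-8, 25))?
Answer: -372171 + 3*√51 ≈ -3.7215e+5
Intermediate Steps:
g(h, a) = -11/6 - a/6 (g(h, a) = -(11 + a)/6 = -11/6 - a/6)
Z(o) = √(-6 + o) (Z(o) = √(o + (-11/6 - ⅙*25)) = √(o + (-11/6 - 25/6)) = √(o - 6) = √(-6 + o))
(Z(465) - 186174) - 185997 = (√(-6 + 465) - 186174) - 185997 = (√459 - 186174) - 185997 = (3*√51 - 186174) - 185997 = (-186174 + 3*√51) - 185997 = -372171 + 3*√51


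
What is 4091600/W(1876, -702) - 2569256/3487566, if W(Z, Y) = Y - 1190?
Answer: -1784323259744/824809359 ≈ -2163.3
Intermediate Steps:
W(Z, Y) = -1190 + Y
4091600/W(1876, -702) - 2569256/3487566 = 4091600/(-1190 - 702) - 2569256/3487566 = 4091600/(-1892) - 2569256*1/3487566 = 4091600*(-1/1892) - 1284628/1743783 = -1022900/473 - 1284628/1743783 = -1784323259744/824809359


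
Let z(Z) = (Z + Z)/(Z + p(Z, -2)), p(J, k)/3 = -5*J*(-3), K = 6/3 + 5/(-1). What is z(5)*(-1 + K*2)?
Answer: -7/23 ≈ -0.30435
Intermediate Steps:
K = -3 (K = 6*(⅓) + 5*(-1) = 2 - 5 = -3)
p(J, k) = 45*J (p(J, k) = 3*(-5*J*(-3)) = 3*(15*J) = 45*J)
z(Z) = 1/23 (z(Z) = (Z + Z)/(Z + 45*Z) = (2*Z)/((46*Z)) = (2*Z)*(1/(46*Z)) = 1/23)
z(5)*(-1 + K*2) = (-1 - 3*2)/23 = (-1 - 6)/23 = (1/23)*(-7) = -7/23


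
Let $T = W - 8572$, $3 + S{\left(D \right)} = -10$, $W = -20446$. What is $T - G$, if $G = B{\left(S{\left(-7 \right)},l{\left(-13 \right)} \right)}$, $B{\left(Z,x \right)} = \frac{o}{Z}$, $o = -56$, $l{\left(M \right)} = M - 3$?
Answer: $- \frac{377290}{13} \approx -29022.0$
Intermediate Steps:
$l{\left(M \right)} = -3 + M$
$S{\left(D \right)} = -13$ ($S{\left(D \right)} = -3 - 10 = -13$)
$B{\left(Z,x \right)} = - \frac{56}{Z}$
$G = \frac{56}{13}$ ($G = - \frac{56}{-13} = \left(-56\right) \left(- \frac{1}{13}\right) = \frac{56}{13} \approx 4.3077$)
$T = -29018$ ($T = -20446 - 8572 = -29018$)
$T - G = -29018 - \frac{56}{13} = - \frac{377290}{13}$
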